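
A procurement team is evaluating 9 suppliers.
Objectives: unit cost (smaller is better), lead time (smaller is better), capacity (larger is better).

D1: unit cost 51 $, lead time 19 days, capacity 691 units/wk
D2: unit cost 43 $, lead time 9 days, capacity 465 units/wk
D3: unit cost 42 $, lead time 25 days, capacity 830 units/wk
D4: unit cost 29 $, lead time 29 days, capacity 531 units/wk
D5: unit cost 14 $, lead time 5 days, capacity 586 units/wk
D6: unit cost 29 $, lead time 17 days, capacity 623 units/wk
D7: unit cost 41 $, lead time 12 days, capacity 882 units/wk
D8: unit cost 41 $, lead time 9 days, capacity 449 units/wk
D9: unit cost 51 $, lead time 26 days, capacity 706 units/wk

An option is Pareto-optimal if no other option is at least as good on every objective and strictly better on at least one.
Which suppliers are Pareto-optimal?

D5, D6, D7

D1: dominated by D7 (unit cost 41≤51, lead time 12≤19, capacity 882≥691).
D2: dominated by D5 (unit cost 14≤43, lead time 5≤9, capacity 586≥465).
D3: dominated by D7 (unit cost 41≤42, lead time 12≤25, capacity 882≥830).
D4: dominated by D5 (unit cost 14≤29, lead time 5≤29, capacity 586≥531).
D5: not dominated (best unit cost).
D6: not dominated.
D7: not dominated (best capacity).
D8: dominated by D5 (unit cost 14≤41, lead time 5≤9, capacity 586≥449).
D9: dominated by D3 (unit cost 42≤51, lead time 25≤26, capacity 830≥706).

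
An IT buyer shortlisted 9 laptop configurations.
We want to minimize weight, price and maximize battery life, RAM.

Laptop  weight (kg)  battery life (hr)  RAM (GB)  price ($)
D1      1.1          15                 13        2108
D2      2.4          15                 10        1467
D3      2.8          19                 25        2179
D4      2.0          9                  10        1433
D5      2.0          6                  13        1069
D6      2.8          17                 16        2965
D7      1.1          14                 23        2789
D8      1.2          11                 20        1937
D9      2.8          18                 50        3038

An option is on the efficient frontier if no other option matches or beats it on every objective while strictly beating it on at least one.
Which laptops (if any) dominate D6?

D3: weight 2.8≤2.8, battery life 19≥17, RAM 25≥16, price 2179≤2965 — dominates D6.
Others (D1, D2, D4, D5, D7, D8, D9) are each worse than D6 on at least one objective.

D3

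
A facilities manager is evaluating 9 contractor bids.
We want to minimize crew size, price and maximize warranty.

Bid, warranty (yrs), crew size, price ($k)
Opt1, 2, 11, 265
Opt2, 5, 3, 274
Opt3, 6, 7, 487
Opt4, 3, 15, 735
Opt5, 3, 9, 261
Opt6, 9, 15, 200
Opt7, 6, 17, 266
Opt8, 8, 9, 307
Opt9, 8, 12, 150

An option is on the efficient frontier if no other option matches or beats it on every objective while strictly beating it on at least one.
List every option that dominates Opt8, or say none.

Opt1: worse on warranty (2 vs 8).
Opt2: worse on warranty (5 vs 8).
Opt3: worse on warranty (6 vs 8).
Opt4: worse on warranty (3 vs 8).
Opt5: worse on warranty (3 vs 8).
Opt6: worse on crew size (15 vs 9).
Opt7: worse on warranty (6 vs 8).
Opt9: worse on crew size (12 vs 9).
No option dominates Opt8.

none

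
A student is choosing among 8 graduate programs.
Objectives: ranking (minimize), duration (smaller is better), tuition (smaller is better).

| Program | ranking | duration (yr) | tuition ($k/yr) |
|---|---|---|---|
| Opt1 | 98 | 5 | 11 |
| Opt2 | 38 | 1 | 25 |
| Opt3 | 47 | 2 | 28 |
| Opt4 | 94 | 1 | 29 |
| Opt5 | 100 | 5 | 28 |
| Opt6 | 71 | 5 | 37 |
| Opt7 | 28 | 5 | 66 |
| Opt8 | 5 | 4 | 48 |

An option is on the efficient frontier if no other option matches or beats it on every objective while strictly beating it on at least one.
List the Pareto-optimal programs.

Opt1: not dominated (best tuition).
Opt2: not dominated.
Opt3: dominated by Opt2 (ranking 38≤47, duration 1≤2, tuition 25≤28).
Opt4: dominated by Opt2 (ranking 38≤94, duration 1≤1, tuition 25≤29).
Opt5: dominated by Opt1 (ranking 98≤100, duration 5≤5, tuition 11≤28).
Opt6: dominated by Opt2 (ranking 38≤71, duration 1≤5, tuition 25≤37).
Opt7: dominated by Opt8 (ranking 5≤28, duration 4≤5, tuition 48≤66).
Opt8: not dominated (best ranking).

Opt1, Opt2, Opt8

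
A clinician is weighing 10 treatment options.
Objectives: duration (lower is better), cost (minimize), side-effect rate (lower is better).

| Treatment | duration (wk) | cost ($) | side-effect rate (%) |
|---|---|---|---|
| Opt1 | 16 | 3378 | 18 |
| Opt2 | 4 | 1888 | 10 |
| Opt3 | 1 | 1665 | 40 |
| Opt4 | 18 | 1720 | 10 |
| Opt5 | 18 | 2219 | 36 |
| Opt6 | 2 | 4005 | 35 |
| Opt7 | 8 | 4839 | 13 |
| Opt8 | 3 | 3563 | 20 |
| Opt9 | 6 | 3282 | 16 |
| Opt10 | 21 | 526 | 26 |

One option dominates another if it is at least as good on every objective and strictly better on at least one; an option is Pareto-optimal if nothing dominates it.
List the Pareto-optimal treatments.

Opt1: dominated by Opt2 (duration 4≤16, cost 1888≤3378, side-effect rate 10≤18).
Opt2: not dominated.
Opt3: not dominated (best duration).
Opt4: not dominated.
Opt5: dominated by Opt2 (duration 4≤18, cost 1888≤2219, side-effect rate 10≤36).
Opt6: not dominated.
Opt7: dominated by Opt2 (duration 4≤8, cost 1888≤4839, side-effect rate 10≤13).
Opt8: not dominated.
Opt9: dominated by Opt2 (duration 4≤6, cost 1888≤3282, side-effect rate 10≤16).
Opt10: not dominated (best cost).

Opt2, Opt3, Opt4, Opt6, Opt8, Opt10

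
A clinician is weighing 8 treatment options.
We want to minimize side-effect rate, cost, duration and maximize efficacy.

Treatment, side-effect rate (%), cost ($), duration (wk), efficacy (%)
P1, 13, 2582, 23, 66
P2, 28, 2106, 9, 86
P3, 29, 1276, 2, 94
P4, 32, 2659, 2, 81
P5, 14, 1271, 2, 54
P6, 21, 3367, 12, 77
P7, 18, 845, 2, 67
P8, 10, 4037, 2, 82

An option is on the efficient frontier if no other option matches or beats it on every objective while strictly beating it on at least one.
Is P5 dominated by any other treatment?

P1: worse on cost (2582 vs 1271).
P2: worse on side-effect rate (28 vs 14).
P3: worse on side-effect rate (29 vs 14).
P4: worse on side-effect rate (32 vs 14).
P6: worse on side-effect rate (21 vs 14).
P7: worse on side-effect rate (18 vs 14).
P8: worse on cost (4037 vs 1271).
No option is at least as good as P5 on every objective and strictly better on one.

No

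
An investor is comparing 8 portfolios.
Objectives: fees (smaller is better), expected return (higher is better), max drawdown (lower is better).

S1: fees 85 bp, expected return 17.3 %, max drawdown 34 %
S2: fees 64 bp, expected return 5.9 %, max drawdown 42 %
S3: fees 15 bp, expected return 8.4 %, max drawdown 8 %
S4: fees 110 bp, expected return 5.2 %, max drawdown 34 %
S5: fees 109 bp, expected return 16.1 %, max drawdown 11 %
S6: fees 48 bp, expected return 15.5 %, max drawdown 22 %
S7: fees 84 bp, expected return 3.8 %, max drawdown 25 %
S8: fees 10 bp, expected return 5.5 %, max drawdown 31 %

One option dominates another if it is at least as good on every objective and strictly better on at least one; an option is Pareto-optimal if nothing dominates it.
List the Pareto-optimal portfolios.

S1: not dominated (best expected return).
S2: dominated by S3 (fees 15≤64, expected return 8.4≥5.9, max drawdown 8≤42).
S3: not dominated (best max drawdown).
S4: dominated by S1 (fees 85≤110, expected return 17.3≥5.2, max drawdown 34≤34).
S5: not dominated.
S6: not dominated.
S7: dominated by S3 (fees 15≤84, expected return 8.4≥3.8, max drawdown 8≤25).
S8: not dominated (best fees).

S1, S3, S5, S6, S8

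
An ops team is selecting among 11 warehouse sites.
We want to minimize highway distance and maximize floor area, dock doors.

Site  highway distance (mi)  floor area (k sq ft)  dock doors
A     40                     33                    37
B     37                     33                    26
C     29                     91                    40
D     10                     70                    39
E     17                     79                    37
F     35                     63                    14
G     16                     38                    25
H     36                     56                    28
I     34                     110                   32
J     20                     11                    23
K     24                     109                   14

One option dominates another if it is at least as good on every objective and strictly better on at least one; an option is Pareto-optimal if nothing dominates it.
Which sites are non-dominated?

A: dominated by C (highway distance 29≤40, floor area 91≥33, dock doors 40≥37).
B: dominated by C (highway distance 29≤37, floor area 91≥33, dock doors 40≥26).
C: not dominated (best dock doors).
D: not dominated (best highway distance).
E: not dominated.
F: dominated by C (highway distance 29≤35, floor area 91≥63, dock doors 40≥14).
G: dominated by D (highway distance 10≤16, floor area 70≥38, dock doors 39≥25).
H: dominated by C (highway distance 29≤36, floor area 91≥56, dock doors 40≥28).
I: not dominated (best floor area).
J: dominated by D (highway distance 10≤20, floor area 70≥11, dock doors 39≥23).
K: not dominated.

C, D, E, I, K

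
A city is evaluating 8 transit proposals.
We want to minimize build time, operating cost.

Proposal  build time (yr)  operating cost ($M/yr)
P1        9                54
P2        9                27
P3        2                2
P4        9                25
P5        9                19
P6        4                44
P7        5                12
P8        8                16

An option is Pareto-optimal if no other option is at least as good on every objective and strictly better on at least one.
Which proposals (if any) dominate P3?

none

P1: worse on build time (9 vs 2).
P2: worse on build time (9 vs 2).
P4: worse on build time (9 vs 2).
P5: worse on build time (9 vs 2).
P6: worse on build time (4 vs 2).
P7: worse on build time (5 vs 2).
P8: worse on build time (8 vs 2).
No option dominates P3.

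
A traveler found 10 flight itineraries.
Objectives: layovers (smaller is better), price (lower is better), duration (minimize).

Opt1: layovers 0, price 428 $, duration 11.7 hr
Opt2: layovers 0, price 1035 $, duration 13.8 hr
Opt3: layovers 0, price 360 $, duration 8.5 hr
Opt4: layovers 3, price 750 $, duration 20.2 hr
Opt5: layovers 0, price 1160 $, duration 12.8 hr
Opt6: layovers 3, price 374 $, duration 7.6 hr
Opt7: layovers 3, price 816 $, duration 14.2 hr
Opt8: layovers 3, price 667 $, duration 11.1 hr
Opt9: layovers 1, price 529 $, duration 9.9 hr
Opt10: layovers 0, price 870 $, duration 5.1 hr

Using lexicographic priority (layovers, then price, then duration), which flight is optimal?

First minimize layovers: best is 0, kept {Opt1, Opt2, Opt3, Opt5, Opt10}.
Then minimize price: best is 360, kept {Opt3}.

Opt3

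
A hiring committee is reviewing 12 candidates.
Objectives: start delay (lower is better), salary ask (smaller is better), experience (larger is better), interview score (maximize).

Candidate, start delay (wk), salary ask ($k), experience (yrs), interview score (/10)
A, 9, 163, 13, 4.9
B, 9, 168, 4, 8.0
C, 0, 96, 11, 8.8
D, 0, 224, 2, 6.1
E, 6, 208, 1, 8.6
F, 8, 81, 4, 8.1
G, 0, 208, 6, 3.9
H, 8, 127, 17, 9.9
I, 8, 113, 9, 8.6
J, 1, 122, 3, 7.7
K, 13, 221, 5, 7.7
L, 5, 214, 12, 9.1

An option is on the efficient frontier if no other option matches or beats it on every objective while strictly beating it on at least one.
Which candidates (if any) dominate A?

H

H: start delay 8≤9, salary ask 127≤163, experience 17≥13, interview score 9.9≥4.9 — dominates A.
Others (B, C, D, E, F, G, I, J, K, L) are each worse than A on at least one objective.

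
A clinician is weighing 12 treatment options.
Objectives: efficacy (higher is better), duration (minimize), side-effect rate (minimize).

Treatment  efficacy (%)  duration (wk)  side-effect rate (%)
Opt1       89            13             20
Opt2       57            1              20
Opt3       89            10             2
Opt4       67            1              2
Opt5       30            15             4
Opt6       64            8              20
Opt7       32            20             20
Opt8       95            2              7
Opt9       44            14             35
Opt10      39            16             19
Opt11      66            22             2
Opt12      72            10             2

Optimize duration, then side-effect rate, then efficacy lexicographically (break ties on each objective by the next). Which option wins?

Opt4

First minimize duration: best is 1, kept {Opt2, Opt4}.
Then minimize side-effect rate: best is 2, kept {Opt4}.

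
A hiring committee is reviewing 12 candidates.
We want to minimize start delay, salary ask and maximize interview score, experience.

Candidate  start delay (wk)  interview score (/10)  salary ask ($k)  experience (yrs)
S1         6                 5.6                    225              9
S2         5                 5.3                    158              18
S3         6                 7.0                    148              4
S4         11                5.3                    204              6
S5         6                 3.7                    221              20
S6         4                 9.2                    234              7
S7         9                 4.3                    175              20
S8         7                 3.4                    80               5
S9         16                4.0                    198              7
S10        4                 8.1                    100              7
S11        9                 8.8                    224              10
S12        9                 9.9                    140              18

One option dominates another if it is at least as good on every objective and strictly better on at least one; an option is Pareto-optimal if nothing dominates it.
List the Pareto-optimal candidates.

S1: not dominated.
S2: not dominated.
S3: dominated by S10 (start delay 4≤6, interview score 8.1≥7.0, salary ask 100≤148, experience 7≥4).
S4: dominated by S2 (start delay 5≤11, interview score 5.3≥5.3, salary ask 158≤204, experience 18≥6).
S5: not dominated.
S6: not dominated.
S7: not dominated.
S8: not dominated (best salary ask).
S9: dominated by S2 (start delay 5≤16, interview score 5.3≥4.0, salary ask 158≤198, experience 18≥7).
S10: not dominated.
S11: dominated by S12 (start delay 9≤9, interview score 9.9≥8.8, salary ask 140≤224, experience 18≥10).
S12: not dominated (best interview score).

S1, S2, S5, S6, S7, S8, S10, S12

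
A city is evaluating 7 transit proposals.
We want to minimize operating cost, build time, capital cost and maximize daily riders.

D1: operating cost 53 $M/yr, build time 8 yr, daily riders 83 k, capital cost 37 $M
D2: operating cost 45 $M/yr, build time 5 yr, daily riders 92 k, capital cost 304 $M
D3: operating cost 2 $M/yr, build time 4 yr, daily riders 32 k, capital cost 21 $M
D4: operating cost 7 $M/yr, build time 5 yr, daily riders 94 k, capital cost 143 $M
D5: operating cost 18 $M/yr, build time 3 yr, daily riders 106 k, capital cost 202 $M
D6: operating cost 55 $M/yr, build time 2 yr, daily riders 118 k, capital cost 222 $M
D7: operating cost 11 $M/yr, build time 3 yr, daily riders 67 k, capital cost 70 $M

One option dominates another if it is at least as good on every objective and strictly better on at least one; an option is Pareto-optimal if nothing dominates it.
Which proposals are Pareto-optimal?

D1, D3, D4, D5, D6, D7

D1: not dominated.
D2: dominated by D4 (operating cost 7≤45, build time 5≤5, daily riders 94≥92, capital cost 143≤304).
D3: not dominated (best operating cost).
D4: not dominated.
D5: not dominated.
D6: not dominated (best build time).
D7: not dominated.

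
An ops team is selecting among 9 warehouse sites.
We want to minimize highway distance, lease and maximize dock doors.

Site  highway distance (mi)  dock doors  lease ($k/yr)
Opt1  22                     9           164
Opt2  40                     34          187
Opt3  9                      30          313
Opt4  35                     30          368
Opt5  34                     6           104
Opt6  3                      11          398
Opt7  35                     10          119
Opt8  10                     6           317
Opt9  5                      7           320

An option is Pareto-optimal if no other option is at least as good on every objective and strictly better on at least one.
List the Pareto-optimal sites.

Opt1, Opt2, Opt3, Opt5, Opt6, Opt7, Opt9

Opt1: not dominated.
Opt2: not dominated (best dock doors).
Opt3: not dominated.
Opt4: dominated by Opt3 (highway distance 9≤35, dock doors 30≥30, lease 313≤368).
Opt5: not dominated (best lease).
Opt6: not dominated (best highway distance).
Opt7: not dominated.
Opt8: dominated by Opt3 (highway distance 9≤10, dock doors 30≥6, lease 313≤317).
Opt9: not dominated.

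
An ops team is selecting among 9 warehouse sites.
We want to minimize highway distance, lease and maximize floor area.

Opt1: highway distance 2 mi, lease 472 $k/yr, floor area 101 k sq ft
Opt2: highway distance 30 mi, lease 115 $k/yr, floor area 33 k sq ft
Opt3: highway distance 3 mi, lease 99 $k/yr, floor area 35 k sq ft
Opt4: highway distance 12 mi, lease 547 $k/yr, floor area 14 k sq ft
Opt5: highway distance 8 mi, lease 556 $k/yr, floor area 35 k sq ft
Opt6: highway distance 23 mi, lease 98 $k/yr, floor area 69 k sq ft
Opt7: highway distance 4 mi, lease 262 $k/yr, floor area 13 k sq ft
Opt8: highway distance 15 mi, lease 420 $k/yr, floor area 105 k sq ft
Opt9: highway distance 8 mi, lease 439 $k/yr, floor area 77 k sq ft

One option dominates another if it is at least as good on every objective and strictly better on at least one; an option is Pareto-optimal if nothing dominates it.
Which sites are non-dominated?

Opt1: not dominated (best highway distance).
Opt2: dominated by Opt3 (highway distance 3≤30, lease 99≤115, floor area 35≥33).
Opt3: not dominated.
Opt4: dominated by Opt1 (highway distance 2≤12, lease 472≤547, floor area 101≥14).
Opt5: dominated by Opt1 (highway distance 2≤8, lease 472≤556, floor area 101≥35).
Opt6: not dominated (best lease).
Opt7: dominated by Opt3 (highway distance 3≤4, lease 99≤262, floor area 35≥13).
Opt8: not dominated (best floor area).
Opt9: not dominated.

Opt1, Opt3, Opt6, Opt8, Opt9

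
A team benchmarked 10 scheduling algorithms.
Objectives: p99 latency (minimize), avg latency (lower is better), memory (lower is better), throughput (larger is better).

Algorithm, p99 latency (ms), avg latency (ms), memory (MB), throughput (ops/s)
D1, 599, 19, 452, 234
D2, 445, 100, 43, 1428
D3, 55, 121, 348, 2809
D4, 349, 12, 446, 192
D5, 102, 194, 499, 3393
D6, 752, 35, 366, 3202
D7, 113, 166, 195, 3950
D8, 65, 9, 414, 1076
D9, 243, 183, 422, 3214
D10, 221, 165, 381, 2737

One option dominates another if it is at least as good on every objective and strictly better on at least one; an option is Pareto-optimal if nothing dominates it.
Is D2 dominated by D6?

No

D6 vs D2: D6 is worse on p99 latency (752 vs 445), so it does not dominate D2.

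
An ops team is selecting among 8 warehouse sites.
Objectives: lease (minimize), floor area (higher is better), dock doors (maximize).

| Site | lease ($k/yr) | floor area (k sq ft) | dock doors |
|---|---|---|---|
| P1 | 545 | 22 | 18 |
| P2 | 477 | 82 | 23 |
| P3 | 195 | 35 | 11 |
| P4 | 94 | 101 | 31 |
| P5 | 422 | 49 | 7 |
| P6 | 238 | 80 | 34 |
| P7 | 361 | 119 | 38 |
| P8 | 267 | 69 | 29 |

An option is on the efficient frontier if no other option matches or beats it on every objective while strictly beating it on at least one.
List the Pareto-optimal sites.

P1: dominated by P2 (lease 477≤545, floor area 82≥22, dock doors 23≥18).
P2: dominated by P4 (lease 94≤477, floor area 101≥82, dock doors 31≥23).
P3: dominated by P4 (lease 94≤195, floor area 101≥35, dock doors 31≥11).
P4: not dominated (best lease).
P5: dominated by P4 (lease 94≤422, floor area 101≥49, dock doors 31≥7).
P6: not dominated.
P7: not dominated (best floor area).
P8: dominated by P4 (lease 94≤267, floor area 101≥69, dock doors 31≥29).

P4, P6, P7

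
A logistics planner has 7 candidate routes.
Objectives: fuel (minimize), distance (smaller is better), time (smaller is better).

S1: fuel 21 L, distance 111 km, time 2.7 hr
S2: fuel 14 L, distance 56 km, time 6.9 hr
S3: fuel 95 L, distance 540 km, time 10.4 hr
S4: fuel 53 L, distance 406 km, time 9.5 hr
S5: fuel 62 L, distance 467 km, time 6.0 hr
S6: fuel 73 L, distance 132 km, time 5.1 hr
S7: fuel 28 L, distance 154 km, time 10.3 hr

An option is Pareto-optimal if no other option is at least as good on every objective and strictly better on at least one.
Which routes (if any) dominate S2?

S1: worse on fuel (21 vs 14).
S3: worse on fuel (95 vs 14).
S4: worse on fuel (53 vs 14).
S5: worse on fuel (62 vs 14).
S6: worse on fuel (73 vs 14).
S7: worse on fuel (28 vs 14).
No option dominates S2.

none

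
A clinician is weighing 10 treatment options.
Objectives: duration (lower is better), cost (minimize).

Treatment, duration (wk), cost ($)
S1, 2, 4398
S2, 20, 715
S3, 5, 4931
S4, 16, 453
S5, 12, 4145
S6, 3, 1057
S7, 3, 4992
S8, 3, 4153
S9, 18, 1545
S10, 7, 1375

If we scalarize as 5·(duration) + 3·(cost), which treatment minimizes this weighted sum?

S4

S1: 5·2 + 3·4398 = 13204
S2: 5·20 + 3·715 = 2245
S3: 5·5 + 3·4931 = 14818
S4: 5·16 + 3·453 = 1439
S5: 5·12 + 3·4145 = 12495
S6: 5·3 + 3·1057 = 3186
S7: 5·3 + 3·4992 = 14991
S8: 5·3 + 3·4153 = 12474
S9: 5·18 + 3·1545 = 4725
S10: 5·7 + 3·1375 = 4160
Lowest: S4 at 1439.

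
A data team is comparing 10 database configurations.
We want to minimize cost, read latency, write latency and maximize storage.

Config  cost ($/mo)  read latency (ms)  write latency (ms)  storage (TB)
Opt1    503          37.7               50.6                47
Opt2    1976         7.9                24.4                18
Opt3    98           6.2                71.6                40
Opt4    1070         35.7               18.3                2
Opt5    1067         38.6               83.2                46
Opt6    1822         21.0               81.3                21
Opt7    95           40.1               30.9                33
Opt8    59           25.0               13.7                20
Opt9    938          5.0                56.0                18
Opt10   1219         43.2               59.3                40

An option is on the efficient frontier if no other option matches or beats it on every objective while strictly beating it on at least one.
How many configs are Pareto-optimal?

6

Opt1: not dominated (best storage).
Opt2: not dominated.
Opt3: not dominated.
Opt4: dominated by Opt8 (cost 59≤1070, read latency 25.0≤35.7, write latency 13.7≤18.3, storage 20≥2).
Opt5: dominated by Opt1 (cost 503≤1067, read latency 37.7≤38.6, write latency 50.6≤83.2, storage 47≥46).
Opt6: dominated by Opt3 (cost 98≤1822, read latency 6.2≤21.0, write latency 71.6≤81.3, storage 40≥21).
Opt7: not dominated.
Opt8: not dominated (best cost).
Opt9: not dominated (best read latency).
Opt10: dominated by Opt1 (cost 503≤1219, read latency 37.7≤43.2, write latency 50.6≤59.3, storage 47≥40).
Pareto-optimal: Opt1, Opt2, Opt3, Opt7, Opt8, Opt9 → 6.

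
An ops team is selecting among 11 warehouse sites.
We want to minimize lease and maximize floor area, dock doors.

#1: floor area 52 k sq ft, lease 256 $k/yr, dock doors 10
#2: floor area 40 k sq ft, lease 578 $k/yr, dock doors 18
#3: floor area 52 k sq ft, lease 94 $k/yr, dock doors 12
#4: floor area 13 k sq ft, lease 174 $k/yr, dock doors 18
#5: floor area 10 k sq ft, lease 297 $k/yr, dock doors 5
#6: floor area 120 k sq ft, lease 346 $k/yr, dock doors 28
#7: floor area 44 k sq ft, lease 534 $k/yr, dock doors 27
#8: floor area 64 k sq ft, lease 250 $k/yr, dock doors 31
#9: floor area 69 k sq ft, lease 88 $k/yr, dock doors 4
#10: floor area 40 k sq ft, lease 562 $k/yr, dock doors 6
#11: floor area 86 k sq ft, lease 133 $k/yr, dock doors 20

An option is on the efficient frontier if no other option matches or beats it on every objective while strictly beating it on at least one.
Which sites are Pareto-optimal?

#3, #6, #8, #9, #11

#1: dominated by #3 (floor area 52≥52, lease 94≤256, dock doors 12≥10).
#2: dominated by #6 (floor area 120≥40, lease 346≤578, dock doors 28≥18).
#3: not dominated.
#4: dominated by #11 (floor area 86≥13, lease 133≤174, dock doors 20≥18).
#5: dominated by #1 (floor area 52≥10, lease 256≤297, dock doors 10≥5).
#6: not dominated (best floor area).
#7: dominated by #6 (floor area 120≥44, lease 346≤534, dock doors 28≥27).
#8: not dominated (best dock doors).
#9: not dominated (best lease).
#10: dominated by #1 (floor area 52≥40, lease 256≤562, dock doors 10≥6).
#11: not dominated.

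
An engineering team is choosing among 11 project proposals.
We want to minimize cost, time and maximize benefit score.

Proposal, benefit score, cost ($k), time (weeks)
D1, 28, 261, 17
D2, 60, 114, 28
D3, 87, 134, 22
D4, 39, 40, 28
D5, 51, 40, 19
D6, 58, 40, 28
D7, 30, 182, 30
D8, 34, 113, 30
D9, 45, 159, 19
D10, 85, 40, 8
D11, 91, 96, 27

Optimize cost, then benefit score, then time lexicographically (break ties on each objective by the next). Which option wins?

First minimize cost: best is 40, kept {D4, D5, D6, D10}.
Then maximize benefit score: best is 85, kept {D10}.

D10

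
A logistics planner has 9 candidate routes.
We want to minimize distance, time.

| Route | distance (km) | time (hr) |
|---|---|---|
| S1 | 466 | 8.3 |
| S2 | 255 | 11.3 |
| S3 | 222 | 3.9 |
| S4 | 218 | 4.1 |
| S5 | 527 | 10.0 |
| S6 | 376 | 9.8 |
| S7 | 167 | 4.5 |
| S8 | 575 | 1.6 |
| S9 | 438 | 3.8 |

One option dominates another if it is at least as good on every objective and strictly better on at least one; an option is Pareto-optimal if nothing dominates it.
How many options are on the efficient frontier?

5

S1: dominated by S3 (distance 222≤466, time 3.9≤8.3).
S2: dominated by S3 (distance 222≤255, time 3.9≤11.3).
S3: not dominated.
S4: not dominated.
S5: dominated by S1 (distance 466≤527, time 8.3≤10.0).
S6: dominated by S3 (distance 222≤376, time 3.9≤9.8).
S7: not dominated (best distance).
S8: not dominated (best time).
S9: not dominated.
Pareto-optimal: S3, S4, S7, S8, S9 → 5.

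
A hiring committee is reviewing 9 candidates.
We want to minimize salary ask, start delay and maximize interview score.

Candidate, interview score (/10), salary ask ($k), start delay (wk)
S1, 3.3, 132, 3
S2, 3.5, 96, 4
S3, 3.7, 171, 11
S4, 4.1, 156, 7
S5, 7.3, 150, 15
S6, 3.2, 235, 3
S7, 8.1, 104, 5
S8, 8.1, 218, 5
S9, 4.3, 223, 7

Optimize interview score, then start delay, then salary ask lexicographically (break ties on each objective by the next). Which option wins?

S7

First maximize interview score: best is 8.1, kept {S7, S8}.
Then minimize start delay: best is 5, kept {S7, S8}.
Then minimize salary ask: best is 104, kept {S7}.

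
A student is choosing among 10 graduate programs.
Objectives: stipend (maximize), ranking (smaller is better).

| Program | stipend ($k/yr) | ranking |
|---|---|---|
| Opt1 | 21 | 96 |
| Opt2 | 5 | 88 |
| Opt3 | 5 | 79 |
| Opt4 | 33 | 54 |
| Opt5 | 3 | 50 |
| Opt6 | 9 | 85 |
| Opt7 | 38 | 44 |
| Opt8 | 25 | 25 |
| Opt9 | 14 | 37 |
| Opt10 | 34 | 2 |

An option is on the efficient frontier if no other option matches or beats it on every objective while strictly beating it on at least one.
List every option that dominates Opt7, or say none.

none

Opt1: worse on stipend (21 vs 38).
Opt2: worse on stipend (5 vs 38).
Opt3: worse on stipend (5 vs 38).
Opt4: worse on stipend (33 vs 38).
Opt5: worse on stipend (3 vs 38).
Opt6: worse on stipend (9 vs 38).
Opt8: worse on stipend (25 vs 38).
Opt9: worse on stipend (14 vs 38).
Opt10: worse on stipend (34 vs 38).
No option dominates Opt7.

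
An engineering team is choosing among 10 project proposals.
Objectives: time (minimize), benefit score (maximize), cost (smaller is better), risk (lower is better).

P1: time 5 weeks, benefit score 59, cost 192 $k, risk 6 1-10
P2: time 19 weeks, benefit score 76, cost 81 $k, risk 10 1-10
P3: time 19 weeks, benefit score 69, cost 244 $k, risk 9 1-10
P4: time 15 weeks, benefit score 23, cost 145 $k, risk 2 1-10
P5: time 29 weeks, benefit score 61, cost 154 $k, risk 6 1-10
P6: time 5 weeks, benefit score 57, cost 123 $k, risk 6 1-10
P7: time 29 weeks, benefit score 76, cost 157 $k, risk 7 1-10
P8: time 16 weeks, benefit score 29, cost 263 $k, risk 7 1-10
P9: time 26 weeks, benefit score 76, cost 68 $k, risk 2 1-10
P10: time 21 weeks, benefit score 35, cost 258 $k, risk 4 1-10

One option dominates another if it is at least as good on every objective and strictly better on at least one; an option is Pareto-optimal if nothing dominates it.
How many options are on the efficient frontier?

7

P1: not dominated.
P2: not dominated.
P3: not dominated.
P4: not dominated.
P5: dominated by P9 (time 26≤29, benefit score 76≥61, cost 68≤154, risk 2≤6).
P6: not dominated.
P7: dominated by P9 (time 26≤29, benefit score 76≥76, cost 68≤157, risk 2≤7).
P8: dominated by P1 (time 5≤16, benefit score 59≥29, cost 192≤263, risk 6≤7).
P9: not dominated (best cost).
P10: not dominated.
Pareto-optimal: P1, P2, P3, P4, P6, P9, P10 → 7.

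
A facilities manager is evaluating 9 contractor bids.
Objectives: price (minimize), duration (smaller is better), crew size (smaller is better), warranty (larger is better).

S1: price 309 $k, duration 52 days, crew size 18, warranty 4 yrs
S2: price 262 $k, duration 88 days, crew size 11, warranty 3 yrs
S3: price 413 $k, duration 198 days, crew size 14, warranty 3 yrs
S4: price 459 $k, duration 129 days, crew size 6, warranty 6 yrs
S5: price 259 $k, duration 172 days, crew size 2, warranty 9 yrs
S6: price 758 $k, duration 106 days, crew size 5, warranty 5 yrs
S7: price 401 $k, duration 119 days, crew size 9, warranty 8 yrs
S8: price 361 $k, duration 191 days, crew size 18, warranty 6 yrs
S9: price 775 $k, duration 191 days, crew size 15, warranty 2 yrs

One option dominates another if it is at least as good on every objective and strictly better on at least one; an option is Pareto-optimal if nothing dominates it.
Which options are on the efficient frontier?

S1, S2, S4, S5, S6, S7

S1: not dominated (best duration).
S2: not dominated.
S3: dominated by S2 (price 262≤413, duration 88≤198, crew size 11≤14, warranty 3≥3).
S4: not dominated.
S5: not dominated (best price).
S6: not dominated.
S7: not dominated.
S8: dominated by S5 (price 259≤361, duration 172≤191, crew size 2≤18, warranty 9≥6).
S9: dominated by S2 (price 262≤775, duration 88≤191, crew size 11≤15, warranty 3≥2).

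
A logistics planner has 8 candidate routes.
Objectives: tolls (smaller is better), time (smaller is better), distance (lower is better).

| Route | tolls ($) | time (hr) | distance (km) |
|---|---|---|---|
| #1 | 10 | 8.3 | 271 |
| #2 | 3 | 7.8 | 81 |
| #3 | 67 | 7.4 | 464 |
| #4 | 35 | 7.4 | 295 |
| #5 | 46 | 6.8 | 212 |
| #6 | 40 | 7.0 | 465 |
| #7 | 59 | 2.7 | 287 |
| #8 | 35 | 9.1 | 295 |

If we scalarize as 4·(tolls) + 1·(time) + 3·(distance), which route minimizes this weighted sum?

#1: 4·10 + 1·8.3 + 3·271 = 861.3
#2: 4·3 + 1·7.8 + 3·81 = 262.8
#3: 4·67 + 1·7.4 + 3·464 = 1667.4
#4: 4·35 + 1·7.4 + 3·295 = 1032.4
#5: 4·46 + 1·6.8 + 3·212 = 826.8
#6: 4·40 + 1·7.0 + 3·465 = 1562.0
#7: 4·59 + 1·2.7 + 3·287 = 1099.7
#8: 4·35 + 1·9.1 + 3·295 = 1034.1
Lowest: #2 at 262.8.

#2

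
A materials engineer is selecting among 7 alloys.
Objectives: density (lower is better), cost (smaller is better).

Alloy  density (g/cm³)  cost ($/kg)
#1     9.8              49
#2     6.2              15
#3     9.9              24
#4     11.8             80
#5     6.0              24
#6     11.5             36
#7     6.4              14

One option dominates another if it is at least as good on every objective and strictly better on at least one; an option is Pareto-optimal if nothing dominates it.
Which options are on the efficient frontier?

#1: dominated by #2 (density 6.2≤9.8, cost 15≤49).
#2: not dominated.
#3: dominated by #2 (density 6.2≤9.9, cost 15≤24).
#4: dominated by #1 (density 9.8≤11.8, cost 49≤80).
#5: not dominated (best density).
#6: dominated by #2 (density 6.2≤11.5, cost 15≤36).
#7: not dominated (best cost).

#2, #5, #7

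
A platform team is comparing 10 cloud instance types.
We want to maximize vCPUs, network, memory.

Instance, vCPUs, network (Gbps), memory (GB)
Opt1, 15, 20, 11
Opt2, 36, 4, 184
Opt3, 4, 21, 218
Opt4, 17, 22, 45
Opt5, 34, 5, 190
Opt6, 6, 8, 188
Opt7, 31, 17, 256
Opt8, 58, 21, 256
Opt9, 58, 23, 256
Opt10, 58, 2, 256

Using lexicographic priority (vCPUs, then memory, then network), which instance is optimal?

Opt9

First maximize vCPUs: best is 58, kept {Opt8, Opt9, Opt10}.
Then maximize memory: best is 256, kept {Opt8, Opt9, Opt10}.
Then maximize network: best is 23, kept {Opt9}.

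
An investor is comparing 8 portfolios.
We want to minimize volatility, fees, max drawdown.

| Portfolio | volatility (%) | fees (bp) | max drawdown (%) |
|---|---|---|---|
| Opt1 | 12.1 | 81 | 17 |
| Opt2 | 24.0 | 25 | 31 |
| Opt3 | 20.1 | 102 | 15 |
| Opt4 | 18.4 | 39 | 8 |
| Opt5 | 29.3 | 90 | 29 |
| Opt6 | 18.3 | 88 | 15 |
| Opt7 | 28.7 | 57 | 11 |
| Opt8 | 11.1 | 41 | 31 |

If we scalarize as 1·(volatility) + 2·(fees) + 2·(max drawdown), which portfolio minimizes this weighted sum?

Opt4

Opt1: 1·12.1 + 2·81 + 2·17 = 208.1
Opt2: 1·24.0 + 2·25 + 2·31 = 136.0
Opt3: 1·20.1 + 2·102 + 2·15 = 254.1
Opt4: 1·18.4 + 2·39 + 2·8 = 112.4
Opt5: 1·29.3 + 2·90 + 2·29 = 267.3
Opt6: 1·18.3 + 2·88 + 2·15 = 224.3
Opt7: 1·28.7 + 2·57 + 2·11 = 164.7
Opt8: 1·11.1 + 2·41 + 2·31 = 155.1
Lowest: Opt4 at 112.4.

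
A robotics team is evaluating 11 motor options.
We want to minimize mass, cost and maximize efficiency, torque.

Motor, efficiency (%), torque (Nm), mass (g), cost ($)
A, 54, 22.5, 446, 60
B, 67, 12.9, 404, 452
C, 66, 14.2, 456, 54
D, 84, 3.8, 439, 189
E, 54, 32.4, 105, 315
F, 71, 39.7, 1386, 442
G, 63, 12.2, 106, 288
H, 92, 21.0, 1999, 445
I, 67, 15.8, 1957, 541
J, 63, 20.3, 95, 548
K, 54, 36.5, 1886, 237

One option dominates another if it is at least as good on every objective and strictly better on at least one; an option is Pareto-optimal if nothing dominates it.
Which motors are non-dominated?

A, B, C, D, E, F, G, H, J, K

A: not dominated.
B: not dominated.
C: not dominated (best cost).
D: not dominated.
E: not dominated.
F: not dominated (best torque).
G: not dominated.
H: not dominated (best efficiency).
I: dominated by F (efficiency 71≥67, torque 39.7≥15.8, mass 1386≤1957, cost 442≤541).
J: not dominated (best mass).
K: not dominated.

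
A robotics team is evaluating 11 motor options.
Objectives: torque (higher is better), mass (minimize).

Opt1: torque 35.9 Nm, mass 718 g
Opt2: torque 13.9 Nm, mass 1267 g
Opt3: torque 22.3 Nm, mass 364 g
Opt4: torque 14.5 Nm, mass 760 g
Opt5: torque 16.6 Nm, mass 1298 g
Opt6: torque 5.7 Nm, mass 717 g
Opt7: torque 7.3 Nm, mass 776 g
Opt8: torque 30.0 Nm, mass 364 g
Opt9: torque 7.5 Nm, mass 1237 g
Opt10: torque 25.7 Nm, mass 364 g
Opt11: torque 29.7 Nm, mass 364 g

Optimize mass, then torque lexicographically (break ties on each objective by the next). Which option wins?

First minimize mass: best is 364, kept {Opt3, Opt8, Opt10, Opt11}.
Then maximize torque: best is 30.0, kept {Opt8}.

Opt8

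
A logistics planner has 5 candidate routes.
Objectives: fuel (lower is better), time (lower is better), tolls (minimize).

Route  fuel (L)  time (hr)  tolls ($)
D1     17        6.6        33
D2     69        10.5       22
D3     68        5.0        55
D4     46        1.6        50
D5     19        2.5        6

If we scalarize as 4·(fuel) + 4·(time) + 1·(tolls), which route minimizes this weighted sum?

D1: 4·17 + 4·6.6 + 1·33 = 127.4
D2: 4·69 + 4·10.5 + 1·22 = 340.0
D3: 4·68 + 4·5.0 + 1·55 = 347.0
D4: 4·46 + 4·1.6 + 1·50 = 240.4
D5: 4·19 + 4·2.5 + 1·6 = 92.0
Lowest: D5 at 92.0.

D5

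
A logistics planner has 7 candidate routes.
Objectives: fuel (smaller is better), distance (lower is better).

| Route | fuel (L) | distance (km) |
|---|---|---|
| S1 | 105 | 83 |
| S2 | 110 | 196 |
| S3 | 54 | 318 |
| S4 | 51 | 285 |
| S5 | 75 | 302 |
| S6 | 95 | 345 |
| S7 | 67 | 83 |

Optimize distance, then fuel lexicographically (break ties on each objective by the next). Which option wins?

S7

First minimize distance: best is 83, kept {S1, S7}.
Then minimize fuel: best is 67, kept {S7}.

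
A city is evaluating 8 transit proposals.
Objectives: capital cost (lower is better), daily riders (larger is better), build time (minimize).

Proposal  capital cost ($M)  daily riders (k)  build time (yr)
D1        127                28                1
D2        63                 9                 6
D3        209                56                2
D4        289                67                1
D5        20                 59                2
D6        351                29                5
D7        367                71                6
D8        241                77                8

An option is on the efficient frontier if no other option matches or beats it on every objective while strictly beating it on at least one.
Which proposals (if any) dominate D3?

D5

D5: capital cost 20≤209, daily riders 59≥56, build time 2≤2 — dominates D3.
Others (D1, D2, D4, D6, D7, D8) are each worse than D3 on at least one objective.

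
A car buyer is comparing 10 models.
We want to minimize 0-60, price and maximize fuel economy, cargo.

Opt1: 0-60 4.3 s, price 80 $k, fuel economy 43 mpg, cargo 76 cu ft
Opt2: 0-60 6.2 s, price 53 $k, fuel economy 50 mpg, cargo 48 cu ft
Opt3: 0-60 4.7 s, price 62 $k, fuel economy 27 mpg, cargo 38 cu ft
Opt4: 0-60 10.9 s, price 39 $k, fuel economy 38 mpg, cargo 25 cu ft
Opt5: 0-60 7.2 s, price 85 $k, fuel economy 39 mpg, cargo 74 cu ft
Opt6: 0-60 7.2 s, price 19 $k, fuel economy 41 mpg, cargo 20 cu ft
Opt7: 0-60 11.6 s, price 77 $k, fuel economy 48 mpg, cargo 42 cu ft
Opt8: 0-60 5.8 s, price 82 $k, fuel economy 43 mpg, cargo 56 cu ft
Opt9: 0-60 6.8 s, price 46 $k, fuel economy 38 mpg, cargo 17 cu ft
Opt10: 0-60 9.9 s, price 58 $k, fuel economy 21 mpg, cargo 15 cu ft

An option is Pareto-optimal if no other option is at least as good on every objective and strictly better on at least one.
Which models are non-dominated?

Opt1, Opt2, Opt3, Opt4, Opt6, Opt9

Opt1: not dominated (best 0-60).
Opt2: not dominated (best fuel economy).
Opt3: not dominated.
Opt4: not dominated.
Opt5: dominated by Opt1 (0-60 4.3≤7.2, price 80≤85, fuel economy 43≥39, cargo 76≥74).
Opt6: not dominated (best price).
Opt7: dominated by Opt2 (0-60 6.2≤11.6, price 53≤77, fuel economy 50≥48, cargo 48≥42).
Opt8: dominated by Opt1 (0-60 4.3≤5.8, price 80≤82, fuel economy 43≥43, cargo 76≥56).
Opt9: not dominated.
Opt10: dominated by Opt2 (0-60 6.2≤9.9, price 53≤58, fuel economy 50≥21, cargo 48≥15).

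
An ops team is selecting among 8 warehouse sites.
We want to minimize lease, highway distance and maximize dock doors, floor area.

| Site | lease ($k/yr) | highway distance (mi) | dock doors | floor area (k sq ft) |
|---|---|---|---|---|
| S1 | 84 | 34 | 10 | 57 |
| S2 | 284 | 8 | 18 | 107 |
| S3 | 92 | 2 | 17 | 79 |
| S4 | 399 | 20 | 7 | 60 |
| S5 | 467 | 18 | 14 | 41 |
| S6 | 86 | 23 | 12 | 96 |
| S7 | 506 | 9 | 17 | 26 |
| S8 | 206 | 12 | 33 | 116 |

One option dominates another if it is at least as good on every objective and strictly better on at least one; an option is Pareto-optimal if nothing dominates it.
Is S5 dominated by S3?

Yes

S3 vs S5: lease 92≤467, highway distance 2≤18, dock doors 17≥14, floor area 79≥41 — S3 is at least as good on every objective with at least one strict improvement.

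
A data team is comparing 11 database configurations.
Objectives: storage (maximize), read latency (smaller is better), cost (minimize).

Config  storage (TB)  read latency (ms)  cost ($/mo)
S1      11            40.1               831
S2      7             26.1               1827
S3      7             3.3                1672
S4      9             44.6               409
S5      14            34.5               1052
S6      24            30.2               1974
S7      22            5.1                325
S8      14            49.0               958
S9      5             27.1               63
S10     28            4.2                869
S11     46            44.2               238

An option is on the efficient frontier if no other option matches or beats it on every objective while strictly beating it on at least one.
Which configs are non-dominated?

S1: dominated by S7 (storage 22≥11, read latency 5.1≤40.1, cost 325≤831).
S2: dominated by S3 (storage 7≥7, read latency 3.3≤26.1, cost 1672≤1827).
S3: not dominated (best read latency).
S4: dominated by S7 (storage 22≥9, read latency 5.1≤44.6, cost 325≤409).
S5: dominated by S7 (storage 22≥14, read latency 5.1≤34.5, cost 325≤1052).
S6: dominated by S10 (storage 28≥24, read latency 4.2≤30.2, cost 869≤1974).
S7: not dominated.
S8: dominated by S7 (storage 22≥14, read latency 5.1≤49.0, cost 325≤958).
S9: not dominated (best cost).
S10: not dominated.
S11: not dominated (best storage).

S3, S7, S9, S10, S11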